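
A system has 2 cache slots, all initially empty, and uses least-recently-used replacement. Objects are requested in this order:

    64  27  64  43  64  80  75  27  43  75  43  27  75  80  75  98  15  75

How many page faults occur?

64: miss, frames {64}
27: miss, frames {64,27}
64: hit
43: miss, evict 27, frames {64,43}
64: hit
80: miss, evict 43, frames {64,80}
75: miss, evict 64, frames {80,75}
27: miss, evict 80, frames {75,27}
43: miss, evict 75, frames {27,43}
75: miss, evict 27, frames {43,75}
43: hit
27: miss, evict 75, frames {43,27}
75: miss, evict 43, frames {27,75}
80: miss, evict 27, frames {75,80}
75: hit
98: miss, evict 80, frames {75,98}
15: miss, evict 75, frames {98,15}
75: miss, evict 98, frames {15,75}
Page faults: 14.

14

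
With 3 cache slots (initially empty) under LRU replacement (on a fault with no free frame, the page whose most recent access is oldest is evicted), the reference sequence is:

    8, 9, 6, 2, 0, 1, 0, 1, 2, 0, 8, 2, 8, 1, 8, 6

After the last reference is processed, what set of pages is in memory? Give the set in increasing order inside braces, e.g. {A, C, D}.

8: fault, frames (8)
9: fault, frames (8 9)
6: fault, frames (8 9 6)
2: fault, evict 8, frames (9 6 2)
0: fault, evict 9, frames (6 2 0)
1: fault, evict 6, frames (2 0 1)
0: hit
1: hit
2: hit
0: hit
8: fault, evict 1, frames (2 0 8)
2: hit
8: hit
1: fault, evict 0, frames (2 8 1)
8: hit
6: fault, evict 2, frames (1 8 6)

{1, 6, 8}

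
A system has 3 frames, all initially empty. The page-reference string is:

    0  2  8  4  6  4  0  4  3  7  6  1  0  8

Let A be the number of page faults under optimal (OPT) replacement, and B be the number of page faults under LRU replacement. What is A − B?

-3

Under OPT: F F F F F . . . F F . F . F → 9 faults.
Under LRU: F F F F F . F . F F F F F F → 12 faults.
A − B = 9 − 12 = -3.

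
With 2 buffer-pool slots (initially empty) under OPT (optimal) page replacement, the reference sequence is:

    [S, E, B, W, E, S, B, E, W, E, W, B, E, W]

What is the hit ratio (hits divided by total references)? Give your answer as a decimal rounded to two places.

0.36

S → miss, frames (S)
E → miss, frames (S E)
B → miss, evict S, frames (E B)
W → miss, evict B, frames (E W)
E → hit
S → miss, evict W, frames (E S)
B → miss, evict S, frames (E B)
E → hit
W → miss, evict B, frames (E W)
E → hit
W → hit
B → miss, evict W, frames (E B)
E → hit
W → miss, evict B, frames (E W)
Hits: 5 of 14 references → 5/14 = 0.3571.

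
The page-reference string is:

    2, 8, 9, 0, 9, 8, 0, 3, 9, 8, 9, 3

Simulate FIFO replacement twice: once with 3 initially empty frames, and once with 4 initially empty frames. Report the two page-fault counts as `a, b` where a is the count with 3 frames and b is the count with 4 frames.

3 frames: F F F F . . . F . F F . → 7 faults.
4 frames: F F F F . . . F . . . . → 5 faults.
5 < 7: adding a frame reduced faults, as is typical.

7, 5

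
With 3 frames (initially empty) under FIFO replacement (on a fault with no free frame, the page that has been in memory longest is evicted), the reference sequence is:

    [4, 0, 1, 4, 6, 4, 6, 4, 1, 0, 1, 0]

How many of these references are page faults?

7

4 → fault, frames {4}
0 → fault, frames {4,0}
1 → fault, frames {4,0,1}
4 → hit
6 → fault, evict 4, frames {0,1,6}
4 → fault, evict 0, frames {1,6,4}
6 → hit
4 → hit
1 → hit
0 → fault, evict 1, frames {6,4,0}
1 → fault, evict 6, frames {4,0,1}
0 → hit
Page faults: 7.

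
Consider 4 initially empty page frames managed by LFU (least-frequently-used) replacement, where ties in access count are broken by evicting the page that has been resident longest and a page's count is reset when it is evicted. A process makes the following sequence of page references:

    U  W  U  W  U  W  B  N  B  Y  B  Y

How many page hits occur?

7

U: fault, frames {U}
W: fault, frames {U,W}
U: hit
W: hit
U: hit
W: hit
B: fault, frames {U,W,B}
N: fault, frames {U,W,B,N}
B: hit
Y: fault, evict N, frames {U,W,B,Y}
B: hit
Y: hit
Hits: 7.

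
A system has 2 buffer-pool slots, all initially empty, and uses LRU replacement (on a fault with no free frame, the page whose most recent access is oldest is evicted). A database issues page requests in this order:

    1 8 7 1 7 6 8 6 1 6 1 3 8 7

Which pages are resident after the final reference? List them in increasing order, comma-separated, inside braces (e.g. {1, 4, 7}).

{7, 8}

1 -> miss, frames (1)
8 -> miss, frames (1 8)
7 -> miss, evict 1, frames (8 7)
1 -> miss, evict 8, frames (7 1)
7 -> hit
6 -> miss, evict 1, frames (7 6)
8 -> miss, evict 7, frames (6 8)
6 -> hit
1 -> miss, evict 8, frames (6 1)
6 -> hit
1 -> hit
3 -> miss, evict 6, frames (1 3)
8 -> miss, evict 1, frames (3 8)
7 -> miss, evict 3, frames (8 7)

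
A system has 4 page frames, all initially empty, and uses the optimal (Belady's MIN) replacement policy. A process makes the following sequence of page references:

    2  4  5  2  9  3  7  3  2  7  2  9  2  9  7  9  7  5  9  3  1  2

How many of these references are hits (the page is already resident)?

14

2 -> fault, frames (2)
4 -> fault, frames (2 4)
5 -> fault, frames (2 4 5)
2 -> hit
9 -> fault, frames (2 4 5 9)
3 -> fault, evict 4, frames (2 5 9 3)
7 -> fault, evict 5, frames (2 9 3 7)
3 -> hit
2 -> hit
7 -> hit
2 -> hit
9 -> hit
2 -> hit
9 -> hit
7 -> hit
9 -> hit
7 -> hit
5 -> fault, evict 7, frames (2 9 3 5)
9 -> hit
3 -> hit
1 -> fault, evict 5, frames (2 9 3 1)
2 -> hit
Hits: 14.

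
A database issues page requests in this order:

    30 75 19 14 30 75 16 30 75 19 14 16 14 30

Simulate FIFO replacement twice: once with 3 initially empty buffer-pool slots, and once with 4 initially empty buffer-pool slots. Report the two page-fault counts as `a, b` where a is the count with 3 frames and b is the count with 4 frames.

10, 11

3 frames: F F F F F F F . . F F . . F → 10 faults.
4 frames: F F F F . . F F F F F F . F → 11 faults.
11 > 10: adding a frame increased faults — Belady's anomaly.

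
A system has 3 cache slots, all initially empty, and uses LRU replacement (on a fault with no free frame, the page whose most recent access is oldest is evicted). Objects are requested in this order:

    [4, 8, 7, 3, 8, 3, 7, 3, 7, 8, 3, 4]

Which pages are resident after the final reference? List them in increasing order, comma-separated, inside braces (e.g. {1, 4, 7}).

4 → fault, frames (4)
8 → fault, frames (4 8)
7 → fault, frames (4 8 7)
3 → fault, evict 4, frames (8 7 3)
8 → hit
3 → hit
7 → hit
3 → hit
7 → hit
8 → hit
3 → hit
4 → fault, evict 7, frames (8 3 4)

{3, 4, 8}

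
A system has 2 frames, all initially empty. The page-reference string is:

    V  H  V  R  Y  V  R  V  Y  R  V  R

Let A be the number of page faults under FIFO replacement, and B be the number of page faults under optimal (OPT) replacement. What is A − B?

Under FIFO: F F . F F F F . F . F F → 9 faults.
Under OPT: F F . F F . F . F . F . → 7 faults.
A − B = 9 − 7 = 2.

2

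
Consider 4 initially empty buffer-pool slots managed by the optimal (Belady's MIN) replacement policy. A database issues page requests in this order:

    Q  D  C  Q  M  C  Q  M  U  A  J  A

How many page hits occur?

5

Q: miss, frames (Q)
D: miss, frames (Q D)
C: miss, frames (Q D C)
Q: hit
M: miss, frames (Q D C M)
C: hit
Q: hit
M: hit
U: miss, evict M, frames (Q D C U)
A: miss, evict U, frames (Q D C A)
J: miss, evict C, frames (Q D A J)
A: hit
Hits: 5.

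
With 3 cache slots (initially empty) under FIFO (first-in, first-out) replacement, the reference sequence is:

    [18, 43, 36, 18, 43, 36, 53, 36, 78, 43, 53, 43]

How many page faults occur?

18 → fault, frames {18}
43 → fault, frames {18,43}
36 → fault, frames {18,43,36}
18 → hit
43 → hit
36 → hit
53 → fault, evict 18, frames {43,36,53}
36 → hit
78 → fault, evict 43, frames {36,53,78}
43 → fault, evict 36, frames {53,78,43}
53 → hit
43 → hit
Page faults: 6.

6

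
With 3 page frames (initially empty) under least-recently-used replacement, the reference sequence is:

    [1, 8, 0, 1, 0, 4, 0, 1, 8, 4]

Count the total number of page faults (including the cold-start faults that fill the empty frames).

6

1 → miss, frames {1}
8 → miss, frames {1,8}
0 → miss, frames {1,8,0}
1 → hit
0 → hit
4 → miss, evict 8, frames {1,0,4}
0 → hit
1 → hit
8 → miss, evict 4, frames {0,1,8}
4 → miss, evict 0, frames {1,8,4}
Page faults: 6.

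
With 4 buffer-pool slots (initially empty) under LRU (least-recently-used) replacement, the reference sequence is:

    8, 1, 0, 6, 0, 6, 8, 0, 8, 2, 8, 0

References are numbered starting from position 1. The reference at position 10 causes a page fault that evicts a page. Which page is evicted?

1

pos 1: 8 -> miss, frames [8]
pos 2: 1 -> miss, frames [8, 1]
pos 3: 0 -> miss, frames [8, 1, 0]
pos 4: 6 -> miss, frames [8, 1, 0, 6]
pos 5: 0 -> hit
pos 6: 6 -> hit
pos 7: 8 -> hit
pos 8: 0 -> hit
pos 9: 8 -> hit
pos 10: 2 -> miss, evict 1, frames [6, 0, 8, 2]
At position 10, page 1 is evicted.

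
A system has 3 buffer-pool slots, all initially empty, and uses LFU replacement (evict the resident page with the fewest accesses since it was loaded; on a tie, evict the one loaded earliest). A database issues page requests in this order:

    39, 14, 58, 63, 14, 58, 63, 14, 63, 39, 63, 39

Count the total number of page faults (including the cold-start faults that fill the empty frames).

5

39 → miss, frames (39)
14 → miss, frames (39 14)
58 → miss, frames (39 14 58)
63 → miss, evict 39, frames (14 58 63)
14 → hit
58 → hit
63 → hit
14 → hit
63 → hit
39 → miss, evict 58, frames (14 63 39)
63 → hit
39 → hit
Page faults: 5.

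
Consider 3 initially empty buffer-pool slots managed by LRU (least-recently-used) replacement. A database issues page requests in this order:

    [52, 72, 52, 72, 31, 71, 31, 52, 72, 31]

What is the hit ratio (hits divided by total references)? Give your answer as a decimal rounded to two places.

52 -> miss, frames [52]
72 -> miss, frames [52, 72]
52 -> hit
72 -> hit
31 -> miss, frames [52, 72, 31]
71 -> miss, evict 52, frames [72, 31, 71]
31 -> hit
52 -> miss, evict 72, frames [71, 31, 52]
72 -> miss, evict 71, frames [31, 52, 72]
31 -> hit
Hits: 4 of 10 references → 4/10 = 0.4000.

0.40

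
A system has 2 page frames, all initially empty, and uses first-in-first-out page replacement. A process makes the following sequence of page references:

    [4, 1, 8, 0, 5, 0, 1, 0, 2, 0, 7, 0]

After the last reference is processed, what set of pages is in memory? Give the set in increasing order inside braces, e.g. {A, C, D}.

4 → fault, frames (4)
1 → fault, frames (4 1)
8 → fault, evict 4, frames (1 8)
0 → fault, evict 1, frames (8 0)
5 → fault, evict 8, frames (0 5)
0 → hit
1 → fault, evict 0, frames (5 1)
0 → fault, evict 5, frames (1 0)
2 → fault, evict 1, frames (0 2)
0 → hit
7 → fault, evict 0, frames (2 7)
0 → fault, evict 2, frames (7 0)

{0, 7}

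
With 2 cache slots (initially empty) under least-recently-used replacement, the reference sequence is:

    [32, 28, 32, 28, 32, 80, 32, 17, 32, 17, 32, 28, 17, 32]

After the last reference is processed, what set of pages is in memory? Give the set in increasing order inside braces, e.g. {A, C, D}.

32: fault, frames {32}
28: fault, frames {32,28}
32: hit
28: hit
32: hit
80: fault, evict 28, frames {32,80}
32: hit
17: fault, evict 80, frames {32,17}
32: hit
17: hit
32: hit
28: fault, evict 17, frames {32,28}
17: fault, evict 32, frames {28,17}
32: fault, evict 28, frames {17,32}

{17, 32}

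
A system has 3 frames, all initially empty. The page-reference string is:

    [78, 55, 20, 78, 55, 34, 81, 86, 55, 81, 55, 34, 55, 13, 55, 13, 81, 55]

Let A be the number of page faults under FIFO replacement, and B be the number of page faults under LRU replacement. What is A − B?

1

Under FIFO: F F F . . F F F F . . F . F . . F F → 11 faults.
Under LRU: F F F . . F F F F . . F . F . . F . → 10 faults.
A − B = 11 − 10 = 1.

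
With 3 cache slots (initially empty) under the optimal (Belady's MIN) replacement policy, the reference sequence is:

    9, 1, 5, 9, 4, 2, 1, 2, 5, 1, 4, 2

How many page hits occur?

6

9: miss, frames {9}
1: miss, frames {9,1}
5: miss, frames {9,1,5}
9: hit
4: miss, evict 9, frames {1,5,4}
2: miss, evict 4, frames {1,5,2}
1: hit
2: hit
5: hit
1: hit
4: miss, evict 5, frames {1,2,4}
2: hit
Hits: 6.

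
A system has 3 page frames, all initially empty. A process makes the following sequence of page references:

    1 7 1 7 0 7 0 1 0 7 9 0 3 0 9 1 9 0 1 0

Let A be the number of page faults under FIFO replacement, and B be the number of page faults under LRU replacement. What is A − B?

1

Under FIFO: F F . . F . . . . . F . F . . F . F . . → 7 faults.
Under LRU: F F . . F . . . . . F . F . . F . . . . → 6 faults.
A − B = 7 − 6 = 1.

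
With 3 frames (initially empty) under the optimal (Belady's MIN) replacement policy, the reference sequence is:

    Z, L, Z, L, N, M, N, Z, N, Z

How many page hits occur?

Z -> fault, frames (Z)
L -> fault, frames (Z L)
Z -> hit
L -> hit
N -> fault, frames (Z L N)
M -> fault, evict L, frames (Z N M)
N -> hit
Z -> hit
N -> hit
Z -> hit
Hits: 6.

6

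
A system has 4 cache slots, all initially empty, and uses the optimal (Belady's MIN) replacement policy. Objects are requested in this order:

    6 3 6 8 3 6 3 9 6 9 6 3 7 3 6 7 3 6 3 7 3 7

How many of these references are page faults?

6 → fault, frames {6}
3 → fault, frames {6,3}
6 → hit
8 → fault, frames {6,3,8}
3 → hit
6 → hit
3 → hit
9 → fault, frames {6,3,8,9}
6 → hit
9 → hit
6 → hit
3 → hit
7 → fault, evict 9, frames {6,3,8,7}
3 → hit
6 → hit
7 → hit
3 → hit
6 → hit
3 → hit
7 → hit
3 → hit
7 → hit
Page faults: 5.

5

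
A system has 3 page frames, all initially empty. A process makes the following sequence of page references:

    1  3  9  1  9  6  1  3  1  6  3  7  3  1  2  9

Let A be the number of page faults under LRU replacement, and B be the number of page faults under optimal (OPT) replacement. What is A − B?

Under LRU: F F F . . F . F . . . F . F F F → 9 faults.
Under OPT: F F F . . F . . . . . F . . F F → 7 faults.
A − B = 9 − 7 = 2.

2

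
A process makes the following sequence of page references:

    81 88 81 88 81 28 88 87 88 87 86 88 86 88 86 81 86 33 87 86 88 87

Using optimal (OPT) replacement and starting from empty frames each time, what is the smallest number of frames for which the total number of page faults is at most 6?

f=1: 22 faults
f=2: 9 faults
f=3: 7 faults
f=4: 6 faults
f=5: 6 faults
f=6: 6 faults
Smallest f with faults ≤ 6 is 4.

4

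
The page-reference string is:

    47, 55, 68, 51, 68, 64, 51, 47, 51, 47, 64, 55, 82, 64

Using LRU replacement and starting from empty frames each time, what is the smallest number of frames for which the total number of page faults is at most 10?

f=1: 14 faults
f=2: 11 faults
f=3: 8 faults
f=4: 8 faults
f=5: 6 faults
f=6: 6 faults
Smallest f with faults ≤ 10 is 3.

3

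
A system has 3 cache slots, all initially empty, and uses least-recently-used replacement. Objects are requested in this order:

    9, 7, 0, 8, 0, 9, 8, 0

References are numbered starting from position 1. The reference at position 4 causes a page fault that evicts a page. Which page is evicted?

9

pos 1: 9 → fault, frames {9}
pos 2: 7 → fault, frames {9,7}
pos 3: 0 → fault, frames {9,7,0}
pos 4: 8 → fault, evict 9, frames {7,0,8}
At position 4, page 9 is evicted.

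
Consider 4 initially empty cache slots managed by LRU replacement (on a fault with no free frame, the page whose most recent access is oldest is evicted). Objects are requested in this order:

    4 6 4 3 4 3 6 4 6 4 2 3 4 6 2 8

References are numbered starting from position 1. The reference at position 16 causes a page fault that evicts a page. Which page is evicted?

pos 1: 4 → miss, frames {4}
pos 2: 6 → miss, frames {4,6}
pos 3: 4 → hit
pos 4: 3 → miss, frames {6,4,3}
pos 5: 4 → hit
pos 6: 3 → hit
pos 7: 6 → hit
pos 8: 4 → hit
pos 9: 6 → hit
pos 10: 4 → hit
pos 11: 2 → miss, frames {3,6,4,2}
pos 12: 3 → hit
pos 13: 4 → hit
pos 14: 6 → hit
pos 15: 2 → hit
pos 16: 8 → miss, evict 3, frames {4,6,2,8}
At position 16, page 3 is evicted.

3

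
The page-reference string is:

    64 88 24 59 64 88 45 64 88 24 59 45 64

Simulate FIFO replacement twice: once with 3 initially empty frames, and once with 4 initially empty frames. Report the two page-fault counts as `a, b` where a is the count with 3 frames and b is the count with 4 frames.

3 frames: F F F F F F F . . F F . F → 10 faults.
4 frames: F F F F . . F F F F F F F → 11 faults.
11 > 10: adding a frame increased faults — Belady's anomaly.

10, 11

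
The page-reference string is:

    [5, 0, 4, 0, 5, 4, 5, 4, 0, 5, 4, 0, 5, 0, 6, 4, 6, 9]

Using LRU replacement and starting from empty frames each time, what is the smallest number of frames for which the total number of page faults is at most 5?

4

f=1: 18 faults
f=2: 13 faults
f=3: 6 faults
f=4: 5 faults
f=5: 5 faults
Smallest f with faults ≤ 5 is 4.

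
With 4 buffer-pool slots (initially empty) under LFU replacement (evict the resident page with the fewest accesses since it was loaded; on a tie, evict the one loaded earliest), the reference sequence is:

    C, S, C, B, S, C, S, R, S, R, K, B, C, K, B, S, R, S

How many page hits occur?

C -> fault, frames [C]
S -> fault, frames [C, S]
C -> hit
B -> fault, frames [C, S, B]
S -> hit
C -> hit
S -> hit
R -> fault, frames [C, S, B, R]
S -> hit
R -> hit
K -> fault, evict B, frames [C, S, R, K]
B -> fault, evict K, frames [C, S, R, B]
C -> hit
K -> fault, evict B, frames [C, S, R, K]
B -> fault, evict K, frames [C, S, R, B]
S -> hit
R -> hit
S -> hit
Hits: 10.

10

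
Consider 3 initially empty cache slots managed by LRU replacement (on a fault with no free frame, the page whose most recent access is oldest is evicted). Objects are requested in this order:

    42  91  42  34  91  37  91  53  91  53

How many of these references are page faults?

42: miss, frames [42]
91: miss, frames [42, 91]
42: hit
34: miss, frames [91, 42, 34]
91: hit
37: miss, evict 42, frames [34, 91, 37]
91: hit
53: miss, evict 34, frames [37, 91, 53]
91: hit
53: hit
Page faults: 5.

5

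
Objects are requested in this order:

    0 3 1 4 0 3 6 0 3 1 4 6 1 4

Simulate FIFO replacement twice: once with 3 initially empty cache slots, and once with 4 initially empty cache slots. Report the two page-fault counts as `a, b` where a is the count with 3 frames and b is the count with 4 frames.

9, 10

3 frames: F F F F F F F . . F F . . . → 9 faults.
4 frames: F F F F . . F F F F F F . . → 10 faults.
10 > 9: adding a frame increased faults — Belady's anomaly.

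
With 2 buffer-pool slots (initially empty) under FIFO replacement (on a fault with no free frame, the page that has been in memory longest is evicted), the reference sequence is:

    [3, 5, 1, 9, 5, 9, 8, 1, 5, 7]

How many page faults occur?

3 -> fault, frames (3)
5 -> fault, frames (3 5)
1 -> fault, evict 3, frames (5 1)
9 -> fault, evict 5, frames (1 9)
5 -> fault, evict 1, frames (9 5)
9 -> hit
8 -> fault, evict 9, frames (5 8)
1 -> fault, evict 5, frames (8 1)
5 -> fault, evict 8, frames (1 5)
7 -> fault, evict 1, frames (5 7)
Page faults: 9.

9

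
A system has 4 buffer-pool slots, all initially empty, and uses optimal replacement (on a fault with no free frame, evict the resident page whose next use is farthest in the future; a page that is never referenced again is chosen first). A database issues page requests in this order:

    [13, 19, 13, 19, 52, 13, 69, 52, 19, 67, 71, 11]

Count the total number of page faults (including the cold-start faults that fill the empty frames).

13: fault, frames (13)
19: fault, frames (13 19)
13: hit
19: hit
52: fault, frames (13 19 52)
13: hit
69: fault, frames (13 19 52 69)
52: hit
19: hit
67: fault, evict 69, frames (13 19 52 67)
71: fault, evict 67, frames (13 19 52 71)
11: fault, evict 71, frames (13 19 52 11)
Page faults: 7.

7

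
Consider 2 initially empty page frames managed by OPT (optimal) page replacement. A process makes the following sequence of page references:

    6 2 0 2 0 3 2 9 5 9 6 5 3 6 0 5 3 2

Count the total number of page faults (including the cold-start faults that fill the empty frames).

11

6 → miss, frames (6)
2 → miss, frames (6 2)
0 → miss, evict 6, frames (2 0)
2 → hit
0 → hit
3 → miss, evict 0, frames (2 3)
2 → hit
9 → miss, evict 2, frames (3 9)
5 → miss, evict 3, frames (9 5)
9 → hit
6 → miss, evict 9, frames (5 6)
5 → hit
3 → miss, evict 5, frames (6 3)
6 → hit
0 → miss, evict 6, frames (3 0)
5 → miss, evict 0, frames (3 5)
3 → hit
2 → miss, evict 5, frames (3 2)
Page faults: 11.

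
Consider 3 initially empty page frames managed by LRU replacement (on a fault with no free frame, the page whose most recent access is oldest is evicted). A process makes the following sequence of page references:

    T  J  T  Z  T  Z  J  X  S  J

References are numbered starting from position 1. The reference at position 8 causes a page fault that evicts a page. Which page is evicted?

pos 1: T -> fault, frames {T}
pos 2: J -> fault, frames {T,J}
pos 3: T -> hit
pos 4: Z -> fault, frames {J,T,Z}
pos 5: T -> hit
pos 6: Z -> hit
pos 7: J -> hit
pos 8: X -> fault, evict T, frames {Z,J,X}
At position 8, page T is evicted.

T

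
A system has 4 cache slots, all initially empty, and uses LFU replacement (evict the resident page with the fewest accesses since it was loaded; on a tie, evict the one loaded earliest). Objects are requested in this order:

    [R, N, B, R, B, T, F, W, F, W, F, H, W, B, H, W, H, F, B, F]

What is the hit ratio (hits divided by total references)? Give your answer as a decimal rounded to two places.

R -> miss, frames [R]
N -> miss, frames [R, N]
B -> miss, frames [R, N, B]
R -> hit
B -> hit
T -> miss, frames [R, N, B, T]
F -> miss, evict N, frames [R, B, T, F]
W -> miss, evict T, frames [R, B, F, W]
F -> hit
W -> hit
F -> hit
H -> miss, evict R, frames [B, F, W, H]
W -> hit
B -> hit
H -> hit
W -> hit
H -> hit
F -> hit
B -> hit
F -> hit
Hits: 13 of 20 references → 13/20 = 0.6500.

0.65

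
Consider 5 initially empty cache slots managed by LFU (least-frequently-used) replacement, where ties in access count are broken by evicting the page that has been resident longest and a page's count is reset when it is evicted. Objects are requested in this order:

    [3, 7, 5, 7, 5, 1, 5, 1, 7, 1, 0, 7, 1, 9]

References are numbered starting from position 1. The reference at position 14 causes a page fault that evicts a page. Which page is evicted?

pos 1: 3 -> miss, frames (3)
pos 2: 7 -> miss, frames (3 7)
pos 3: 5 -> miss, frames (3 7 5)
pos 4: 7 -> hit
pos 5: 5 -> hit
pos 6: 1 -> miss, frames (3 7 5 1)
pos 7: 5 -> hit
pos 8: 1 -> hit
pos 9: 7 -> hit
pos 10: 1 -> hit
pos 11: 0 -> miss, frames (3 7 5 1 0)
pos 12: 7 -> hit
pos 13: 1 -> hit
pos 14: 9 -> miss, evict 3, frames (7 5 1 0 9)
At position 14, page 3 is evicted.

3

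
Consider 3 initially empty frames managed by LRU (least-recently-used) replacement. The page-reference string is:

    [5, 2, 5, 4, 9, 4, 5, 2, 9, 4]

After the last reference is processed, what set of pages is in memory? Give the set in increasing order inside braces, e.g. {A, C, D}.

{2, 4, 9}

5 → fault, frames [5]
2 → fault, frames [5, 2]
5 → hit
4 → fault, frames [2, 5, 4]
9 → fault, evict 2, frames [5, 4, 9]
4 → hit
5 → hit
2 → fault, evict 9, frames [4, 5, 2]
9 → fault, evict 4, frames [5, 2, 9]
4 → fault, evict 5, frames [2, 9, 4]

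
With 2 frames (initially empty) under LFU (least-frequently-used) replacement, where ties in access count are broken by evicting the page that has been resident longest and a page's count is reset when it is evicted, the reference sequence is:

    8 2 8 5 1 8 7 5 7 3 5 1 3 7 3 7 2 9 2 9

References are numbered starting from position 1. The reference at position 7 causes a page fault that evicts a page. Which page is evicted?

pos 1: 8 -> miss, frames [8]
pos 2: 2 -> miss, frames [8, 2]
pos 3: 8 -> hit
pos 4: 5 -> miss, evict 2, frames [8, 5]
pos 5: 1 -> miss, evict 5, frames [8, 1]
pos 6: 8 -> hit
pos 7: 7 -> miss, evict 1, frames [8, 7]
At position 7, page 1 is evicted.

1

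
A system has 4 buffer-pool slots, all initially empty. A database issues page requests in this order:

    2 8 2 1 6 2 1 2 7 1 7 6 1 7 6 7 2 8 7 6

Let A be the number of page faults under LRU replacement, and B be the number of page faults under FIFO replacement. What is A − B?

-1

Under LRU: F F . F F . . . F . . . . . . . . F . . → 6 faults.
Under FIFO: F F . F F . . . F . . . . . . . F F . . → 7 faults.
A − B = 6 − 7 = -1.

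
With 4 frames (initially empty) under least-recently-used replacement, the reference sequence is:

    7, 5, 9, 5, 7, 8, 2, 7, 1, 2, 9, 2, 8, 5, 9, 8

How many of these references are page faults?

7 -> fault, frames {7}
5 -> fault, frames {7,5}
9 -> fault, frames {7,5,9}
5 -> hit
7 -> hit
8 -> fault, frames {9,5,7,8}
2 -> fault, evict 9, frames {5,7,8,2}
7 -> hit
1 -> fault, evict 5, frames {8,2,7,1}
2 -> hit
9 -> fault, evict 8, frames {7,1,2,9}
2 -> hit
8 -> fault, evict 7, frames {1,9,2,8}
5 -> fault, evict 1, frames {9,2,8,5}
9 -> hit
8 -> hit
Page faults: 9.

9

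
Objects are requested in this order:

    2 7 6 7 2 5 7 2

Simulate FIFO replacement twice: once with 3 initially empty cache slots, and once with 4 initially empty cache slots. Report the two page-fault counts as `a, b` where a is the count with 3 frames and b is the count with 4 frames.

5, 4

3 frames: F F F . . F . F → 5 faults.
4 frames: F F F . . F . . → 4 faults.
4 < 5: adding a frame reduced faults, as is typical.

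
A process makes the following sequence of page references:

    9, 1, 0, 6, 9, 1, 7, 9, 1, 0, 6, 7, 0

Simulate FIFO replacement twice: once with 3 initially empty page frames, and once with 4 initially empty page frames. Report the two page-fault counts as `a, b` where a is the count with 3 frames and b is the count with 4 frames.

3 frames: F F F F F F F . . F F . . → 9 faults.
4 frames: F F F F . . F F F F F F . → 10 faults.
10 > 9: adding a frame increased faults — Belady's anomaly.

9, 10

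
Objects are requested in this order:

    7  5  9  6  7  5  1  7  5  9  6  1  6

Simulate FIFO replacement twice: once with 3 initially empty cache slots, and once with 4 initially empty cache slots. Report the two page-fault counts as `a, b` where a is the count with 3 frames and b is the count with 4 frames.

9, 10

3 frames: F F F F F F F . . F F . . → 9 faults.
4 frames: F F F F . . F F F F F F . → 10 faults.
10 > 9: adding a frame increased faults — Belady's anomaly.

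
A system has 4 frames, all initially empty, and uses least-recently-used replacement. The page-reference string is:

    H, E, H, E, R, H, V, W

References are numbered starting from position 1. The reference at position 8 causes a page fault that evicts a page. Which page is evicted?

pos 1: H -> miss, frames [H]
pos 2: E -> miss, frames [H, E]
pos 3: H -> hit
pos 4: E -> hit
pos 5: R -> miss, frames [H, E, R]
pos 6: H -> hit
pos 7: V -> miss, frames [E, R, H, V]
pos 8: W -> miss, evict E, frames [R, H, V, W]
At position 8, page E is evicted.

E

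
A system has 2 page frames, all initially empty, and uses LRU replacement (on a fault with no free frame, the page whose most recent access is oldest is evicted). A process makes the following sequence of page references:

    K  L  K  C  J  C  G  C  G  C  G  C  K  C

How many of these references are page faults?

6

K: fault, frames (K)
L: fault, frames (K L)
K: hit
C: fault, evict L, frames (K C)
J: fault, evict K, frames (C J)
C: hit
G: fault, evict J, frames (C G)
C: hit
G: hit
C: hit
G: hit
C: hit
K: fault, evict G, frames (C K)
C: hit
Page faults: 6.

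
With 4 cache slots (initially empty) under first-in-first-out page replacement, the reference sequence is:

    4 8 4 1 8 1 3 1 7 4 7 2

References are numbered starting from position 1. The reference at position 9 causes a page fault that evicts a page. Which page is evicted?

4

pos 1: 4 -> fault, frames {4}
pos 2: 8 -> fault, frames {4,8}
pos 3: 4 -> hit
pos 4: 1 -> fault, frames {4,8,1}
pos 5: 8 -> hit
pos 6: 1 -> hit
pos 7: 3 -> fault, frames {4,8,1,3}
pos 8: 1 -> hit
pos 9: 7 -> fault, evict 4, frames {8,1,3,7}
At position 9, page 4 is evicted.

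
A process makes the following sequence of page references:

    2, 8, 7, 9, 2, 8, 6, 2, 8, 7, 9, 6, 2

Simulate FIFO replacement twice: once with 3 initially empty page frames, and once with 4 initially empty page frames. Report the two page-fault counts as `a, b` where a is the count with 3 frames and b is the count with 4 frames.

3 frames: F F F F F F F . . F F . F → 10 faults.
4 frames: F F F F . . F F F F F F F → 11 faults.
11 > 10: adding a frame increased faults — Belady's anomaly.

10, 11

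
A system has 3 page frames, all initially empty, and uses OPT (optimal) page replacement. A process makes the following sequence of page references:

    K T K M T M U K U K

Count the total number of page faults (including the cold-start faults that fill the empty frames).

4

K -> fault, frames {K}
T -> fault, frames {K,T}
K -> hit
M -> fault, frames {K,T,M}
T -> hit
M -> hit
U -> fault, evict M, frames {K,T,U}
K -> hit
U -> hit
K -> hit
Page faults: 4.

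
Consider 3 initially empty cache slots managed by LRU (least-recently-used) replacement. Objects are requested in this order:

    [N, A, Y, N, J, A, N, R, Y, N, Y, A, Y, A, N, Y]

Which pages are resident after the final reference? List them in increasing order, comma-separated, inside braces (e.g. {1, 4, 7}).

N: miss, frames [N]
A: miss, frames [N, A]
Y: miss, frames [N, A, Y]
N: hit
J: miss, evict A, frames [Y, N, J]
A: miss, evict Y, frames [N, J, A]
N: hit
R: miss, evict J, frames [A, N, R]
Y: miss, evict A, frames [N, R, Y]
N: hit
Y: hit
A: miss, evict R, frames [N, Y, A]
Y: hit
A: hit
N: hit
Y: hit

{A, N, Y}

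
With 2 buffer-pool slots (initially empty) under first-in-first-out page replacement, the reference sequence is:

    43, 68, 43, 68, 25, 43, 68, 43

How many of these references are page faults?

43 -> fault, frames [43]
68 -> fault, frames [43, 68]
43 -> hit
68 -> hit
25 -> fault, evict 43, frames [68, 25]
43 -> fault, evict 68, frames [25, 43]
68 -> fault, evict 25, frames [43, 68]
43 -> hit
Page faults: 5.

5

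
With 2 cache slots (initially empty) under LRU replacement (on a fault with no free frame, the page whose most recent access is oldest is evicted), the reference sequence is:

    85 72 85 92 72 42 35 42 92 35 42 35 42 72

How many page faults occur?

85 -> miss, frames {85}
72 -> miss, frames {85,72}
85 -> hit
92 -> miss, evict 72, frames {85,92}
72 -> miss, evict 85, frames {92,72}
42 -> miss, evict 92, frames {72,42}
35 -> miss, evict 72, frames {42,35}
42 -> hit
92 -> miss, evict 35, frames {42,92}
35 -> miss, evict 42, frames {92,35}
42 -> miss, evict 92, frames {35,42}
35 -> hit
42 -> hit
72 -> miss, evict 35, frames {42,72}
Page faults: 10.

10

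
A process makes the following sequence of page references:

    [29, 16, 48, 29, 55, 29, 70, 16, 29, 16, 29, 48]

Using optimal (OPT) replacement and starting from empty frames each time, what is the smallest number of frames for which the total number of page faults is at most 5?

f=1: 12 faults
f=2: 7 faults
f=3: 6 faults
f=4: 5 faults
f=5: 5 faults
Smallest f with faults ≤ 5 is 4.

4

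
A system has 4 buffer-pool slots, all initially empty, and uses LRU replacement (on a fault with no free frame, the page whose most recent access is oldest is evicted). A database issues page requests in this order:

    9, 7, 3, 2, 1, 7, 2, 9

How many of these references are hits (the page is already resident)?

9 -> fault, frames (9)
7 -> fault, frames (9 7)
3 -> fault, frames (9 7 3)
2 -> fault, frames (9 7 3 2)
1 -> fault, evict 9, frames (7 3 2 1)
7 -> hit
2 -> hit
9 -> fault, evict 3, frames (1 7 2 9)
Hits: 2.

2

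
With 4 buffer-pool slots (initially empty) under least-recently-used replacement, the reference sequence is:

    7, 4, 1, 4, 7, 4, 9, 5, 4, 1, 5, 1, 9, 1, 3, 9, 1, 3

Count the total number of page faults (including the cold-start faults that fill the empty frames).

7 -> fault, frames (7)
4 -> fault, frames (7 4)
1 -> fault, frames (7 4 1)
4 -> hit
7 -> hit
4 -> hit
9 -> fault, frames (1 7 4 9)
5 -> fault, evict 1, frames (7 4 9 5)
4 -> hit
1 -> fault, evict 7, frames (9 5 4 1)
5 -> hit
1 -> hit
9 -> hit
1 -> hit
3 -> fault, evict 4, frames (5 9 1 3)
9 -> hit
1 -> hit
3 -> hit
Page faults: 7.

7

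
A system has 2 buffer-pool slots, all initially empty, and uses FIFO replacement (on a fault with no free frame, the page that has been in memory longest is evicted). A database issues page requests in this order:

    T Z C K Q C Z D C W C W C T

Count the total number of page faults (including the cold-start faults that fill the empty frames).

11

T -> miss, frames {T}
Z -> miss, frames {T,Z}
C -> miss, evict T, frames {Z,C}
K -> miss, evict Z, frames {C,K}
Q -> miss, evict C, frames {K,Q}
C -> miss, evict K, frames {Q,C}
Z -> miss, evict Q, frames {C,Z}
D -> miss, evict C, frames {Z,D}
C -> miss, evict Z, frames {D,C}
W -> miss, evict D, frames {C,W}
C -> hit
W -> hit
C -> hit
T -> miss, evict C, frames {W,T}
Page faults: 11.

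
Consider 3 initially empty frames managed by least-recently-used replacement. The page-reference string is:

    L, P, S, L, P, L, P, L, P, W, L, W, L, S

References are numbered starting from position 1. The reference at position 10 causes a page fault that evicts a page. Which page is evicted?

pos 1: L -> fault, frames {L}
pos 2: P -> fault, frames {L,P}
pos 3: S -> fault, frames {L,P,S}
pos 4: L -> hit
pos 5: P -> hit
pos 6: L -> hit
pos 7: P -> hit
pos 8: L -> hit
pos 9: P -> hit
pos 10: W -> fault, evict S, frames {L,P,W}
At position 10, page S is evicted.

S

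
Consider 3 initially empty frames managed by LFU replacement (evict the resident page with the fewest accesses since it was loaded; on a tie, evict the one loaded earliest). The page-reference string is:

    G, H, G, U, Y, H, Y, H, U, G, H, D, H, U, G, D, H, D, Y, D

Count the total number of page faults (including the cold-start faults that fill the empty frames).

G: miss, frames (G)
H: miss, frames (G H)
G: hit
U: miss, frames (G H U)
Y: miss, evict H, frames (G U Y)
H: miss, evict U, frames (G Y H)
Y: hit
H: hit
U: miss, evict G, frames (Y H U)
G: miss, evict U, frames (Y H G)
H: hit
D: miss, evict G, frames (Y H D)
H: hit
U: miss, evict D, frames (Y H U)
G: miss, evict U, frames (Y H G)
D: miss, evict G, frames (Y H D)
H: hit
D: hit
Y: hit
D: hit
Page faults: 11.

11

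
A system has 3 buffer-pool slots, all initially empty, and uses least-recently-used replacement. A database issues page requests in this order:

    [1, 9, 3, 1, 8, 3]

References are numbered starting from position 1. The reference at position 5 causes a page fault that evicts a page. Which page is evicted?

9

pos 1: 1 -> miss, frames [1]
pos 2: 9 -> miss, frames [1, 9]
pos 3: 3 -> miss, frames [1, 9, 3]
pos 4: 1 -> hit
pos 5: 8 -> miss, evict 9, frames [3, 1, 8]
At position 5, page 9 is evicted.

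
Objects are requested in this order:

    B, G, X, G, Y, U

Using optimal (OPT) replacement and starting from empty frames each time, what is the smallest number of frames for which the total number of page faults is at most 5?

2

f=1: 6 faults
f=2: 5 faults
f=3: 5 faults
f=4: 5 faults
f=5: 5 faults
Smallest f with faults ≤ 5 is 2.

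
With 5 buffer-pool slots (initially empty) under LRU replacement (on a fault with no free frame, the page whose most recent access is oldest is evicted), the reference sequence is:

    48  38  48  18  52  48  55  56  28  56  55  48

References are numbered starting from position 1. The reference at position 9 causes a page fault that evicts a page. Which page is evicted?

pos 1: 48 → miss, frames {48}
pos 2: 38 → miss, frames {48,38}
pos 3: 48 → hit
pos 4: 18 → miss, frames {38,48,18}
pos 5: 52 → miss, frames {38,48,18,52}
pos 6: 48 → hit
pos 7: 55 → miss, frames {38,18,52,48,55}
pos 8: 56 → miss, evict 38, frames {18,52,48,55,56}
pos 9: 28 → miss, evict 18, frames {52,48,55,56,28}
At position 9, page 18 is evicted.

18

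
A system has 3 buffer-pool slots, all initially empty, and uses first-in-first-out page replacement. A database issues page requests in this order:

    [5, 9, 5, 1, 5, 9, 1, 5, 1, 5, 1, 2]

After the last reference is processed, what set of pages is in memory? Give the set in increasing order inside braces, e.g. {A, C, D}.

5: fault, frames (5)
9: fault, frames (5 9)
5: hit
1: fault, frames (5 9 1)
5: hit
9: hit
1: hit
5: hit
1: hit
5: hit
1: hit
2: fault, evict 5, frames (9 1 2)

{1, 2, 9}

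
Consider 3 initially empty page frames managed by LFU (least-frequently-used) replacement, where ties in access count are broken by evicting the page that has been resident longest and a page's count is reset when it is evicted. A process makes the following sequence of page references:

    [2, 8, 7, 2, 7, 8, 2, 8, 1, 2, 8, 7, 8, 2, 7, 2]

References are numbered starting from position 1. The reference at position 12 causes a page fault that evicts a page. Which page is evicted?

pos 1: 2 -> fault, frames [2]
pos 2: 8 -> fault, frames [2, 8]
pos 3: 7 -> fault, frames [2, 8, 7]
pos 4: 2 -> hit
pos 5: 7 -> hit
pos 6: 8 -> hit
pos 7: 2 -> hit
pos 8: 8 -> hit
pos 9: 1 -> fault, evict 7, frames [2, 8, 1]
pos 10: 2 -> hit
pos 11: 8 -> hit
pos 12: 7 -> fault, evict 1, frames [2, 8, 7]
At position 12, page 1 is evicted.

1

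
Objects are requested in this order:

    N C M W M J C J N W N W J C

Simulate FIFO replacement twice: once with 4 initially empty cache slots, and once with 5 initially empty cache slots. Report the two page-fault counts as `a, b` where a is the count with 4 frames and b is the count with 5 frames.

7, 5

4 frames: F F F F . F . . F . . . . F → 7 faults.
5 frames: F F F F . F . . . . . . . . → 5 faults.
5 < 7: adding a frame reduced faults, as is typical.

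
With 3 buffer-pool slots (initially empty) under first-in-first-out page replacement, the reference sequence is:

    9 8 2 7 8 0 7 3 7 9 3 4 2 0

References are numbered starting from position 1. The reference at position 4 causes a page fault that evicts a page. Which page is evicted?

pos 1: 9: fault, frames [9]
pos 2: 8: fault, frames [9, 8]
pos 3: 2: fault, frames [9, 8, 2]
pos 4: 7: fault, evict 9, frames [8, 2, 7]
At position 4, page 9 is evicted.

9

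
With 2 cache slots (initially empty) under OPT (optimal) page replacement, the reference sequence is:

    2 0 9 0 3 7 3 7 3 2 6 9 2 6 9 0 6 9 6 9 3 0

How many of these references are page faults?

13

2 -> miss, frames (2)
0 -> miss, frames (2 0)
9 -> miss, evict 2, frames (0 9)
0 -> hit
3 -> miss, evict 0, frames (9 3)
7 -> miss, evict 9, frames (3 7)
3 -> hit
7 -> hit
3 -> hit
2 -> miss, evict 7, frames (3 2)
6 -> miss, evict 3, frames (2 6)
9 -> miss, evict 6, frames (2 9)
2 -> hit
6 -> miss, evict 2, frames (9 6)
9 -> hit
0 -> miss, evict 9, frames (6 0)
6 -> hit
9 -> miss, evict 0, frames (6 9)
6 -> hit
9 -> hit
3 -> miss, evict 9, frames (6 3)
0 -> miss, evict 3, frames (6 0)
Page faults: 13.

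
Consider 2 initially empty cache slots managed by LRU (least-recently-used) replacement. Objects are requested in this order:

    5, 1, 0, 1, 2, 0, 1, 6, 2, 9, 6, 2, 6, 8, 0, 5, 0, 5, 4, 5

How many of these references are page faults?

15

5 -> miss, frames (5)
1 -> miss, frames (5 1)
0 -> miss, evict 5, frames (1 0)
1 -> hit
2 -> miss, evict 0, frames (1 2)
0 -> miss, evict 1, frames (2 0)
1 -> miss, evict 2, frames (0 1)
6 -> miss, evict 0, frames (1 6)
2 -> miss, evict 1, frames (6 2)
9 -> miss, evict 6, frames (2 9)
6 -> miss, evict 2, frames (9 6)
2 -> miss, evict 9, frames (6 2)
6 -> hit
8 -> miss, evict 2, frames (6 8)
0 -> miss, evict 6, frames (8 0)
5 -> miss, evict 8, frames (0 5)
0 -> hit
5 -> hit
4 -> miss, evict 0, frames (5 4)
5 -> hit
Page faults: 15.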